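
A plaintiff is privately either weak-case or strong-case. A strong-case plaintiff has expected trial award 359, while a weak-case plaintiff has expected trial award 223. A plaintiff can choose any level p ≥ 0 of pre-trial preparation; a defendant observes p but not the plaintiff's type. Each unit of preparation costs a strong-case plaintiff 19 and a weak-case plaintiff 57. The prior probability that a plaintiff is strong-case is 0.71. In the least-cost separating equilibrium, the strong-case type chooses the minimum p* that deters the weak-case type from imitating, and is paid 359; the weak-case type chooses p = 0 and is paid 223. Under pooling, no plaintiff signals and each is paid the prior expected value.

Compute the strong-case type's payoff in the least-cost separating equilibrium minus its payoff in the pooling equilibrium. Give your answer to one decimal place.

Least-cost separating signal: p* solves 223 = 359 − 57·p*, so p* = (359 − 223)/57 ≈ 2.3860.
Strong-case type's separating payoff: 359 − 19 × p* = 359 − 19 × (359 − 223)/57 = 359 − 2584/57 ≈ 313.667.
Pooling payoff: 0.71 × 359 + 0.29 × 223 = 319.56.
Difference: 313.667 − 319.56 = -5.893, i.e. -5.9 to one decimal place.
The strong-case type would prefer the pooling outcome.

-5.9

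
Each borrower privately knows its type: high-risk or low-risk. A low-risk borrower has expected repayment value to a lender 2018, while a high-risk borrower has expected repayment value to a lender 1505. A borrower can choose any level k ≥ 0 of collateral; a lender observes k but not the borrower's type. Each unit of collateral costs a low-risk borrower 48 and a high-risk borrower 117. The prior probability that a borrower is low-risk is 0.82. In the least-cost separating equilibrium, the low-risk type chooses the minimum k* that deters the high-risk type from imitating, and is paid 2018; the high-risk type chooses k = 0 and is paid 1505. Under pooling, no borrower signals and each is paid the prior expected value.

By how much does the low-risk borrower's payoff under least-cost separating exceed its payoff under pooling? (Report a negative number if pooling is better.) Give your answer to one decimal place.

Least-cost separating signal: k* solves 1505 = 2018 − 117·k*, so k* = (2018 − 1505)/117 ≈ 4.3846.
Low-risk type's separating payoff: 2018 − 48 × k* = 2018 − 48 × (2018 − 1505)/117 = 2018 − 24624/117 ≈ 1807.538.
Pooling payoff: 0.82 × 2018 + 0.18 × 1505 = 1925.66.
Difference: 1807.538 − 1925.66 = -118.122, i.e. -118.1 to one decimal place.
The low-risk type would prefer the pooling outcome.

-118.1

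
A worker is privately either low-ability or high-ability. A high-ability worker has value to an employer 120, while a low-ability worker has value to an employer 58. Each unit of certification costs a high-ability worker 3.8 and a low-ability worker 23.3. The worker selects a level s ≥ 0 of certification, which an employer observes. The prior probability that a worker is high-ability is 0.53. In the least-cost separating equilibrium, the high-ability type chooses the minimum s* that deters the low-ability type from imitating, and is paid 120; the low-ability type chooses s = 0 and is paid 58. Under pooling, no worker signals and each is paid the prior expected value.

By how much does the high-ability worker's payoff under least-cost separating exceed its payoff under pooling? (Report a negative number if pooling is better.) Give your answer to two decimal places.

19.03

Least-cost separating signal: s* solves 58 = 120 − 23.3·s*, so s* = (120 − 58)/23.3 ≈ 2.6609.
High-ability type's separating payoff: 120 − 3.8 × s* = 120 − 3.8 × (120 − 58)/23.3 = 120 − 235.6/23.3 ≈ 109.8884.
Pooling payoff: 0.53 × 120 + 0.47 × 58 = 90.86.
Difference: 109.8884 − 90.86 = 19.0284, i.e. 19.03 to two decimal places.
The high-ability type prefers to separate.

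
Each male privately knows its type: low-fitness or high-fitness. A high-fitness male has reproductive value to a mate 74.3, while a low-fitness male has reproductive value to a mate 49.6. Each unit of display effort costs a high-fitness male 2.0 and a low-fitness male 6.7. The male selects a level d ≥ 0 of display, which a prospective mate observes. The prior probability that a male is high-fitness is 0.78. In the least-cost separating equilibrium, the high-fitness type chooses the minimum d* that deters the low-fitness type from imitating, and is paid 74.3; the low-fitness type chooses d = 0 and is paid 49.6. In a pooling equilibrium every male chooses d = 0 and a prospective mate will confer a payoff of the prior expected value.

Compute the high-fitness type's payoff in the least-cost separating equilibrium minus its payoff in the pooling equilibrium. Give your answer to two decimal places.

-1.94

Least-cost separating signal: d* solves 49.6 = 74.3 − 6.7·d*, so d* = (74.3 − 49.6)/6.7 ≈ 3.6866.
High-fitness type's separating payoff: 74.3 − 2.0 × d* = 74.3 − 2.0 × (74.3 − 49.6)/6.7 = 74.3 − 49.4/6.7 ≈ 66.9269.
Pooling payoff: 0.78 × 74.3 + 0.22 × 49.6 = 68.866.
Difference: 66.9269 − 68.866 = -1.9391, i.e. -1.94 to two decimal places.
The high-fitness type would prefer the pooling outcome.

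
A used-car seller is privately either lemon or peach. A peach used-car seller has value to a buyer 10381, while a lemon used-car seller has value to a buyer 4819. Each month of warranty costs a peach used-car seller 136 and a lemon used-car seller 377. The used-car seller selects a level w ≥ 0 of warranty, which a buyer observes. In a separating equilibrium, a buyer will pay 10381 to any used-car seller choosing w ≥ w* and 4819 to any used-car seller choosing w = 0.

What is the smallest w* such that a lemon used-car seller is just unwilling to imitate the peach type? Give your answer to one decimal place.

14.8

A lemon used-car seller choosing w = 0 receives 4819.
Imitating at w* instead would pay 10381 at cost 377·w*, netting 10381 − 377·w*.
Indifference: 4819 = 10381 − 377·w*, so w* = (10381 − 4819) / 377 ≈ 14.8.
At w* the lemon type's incentive constraint just binds; the peach type strictly prefers w* since its per-unit cost is lower.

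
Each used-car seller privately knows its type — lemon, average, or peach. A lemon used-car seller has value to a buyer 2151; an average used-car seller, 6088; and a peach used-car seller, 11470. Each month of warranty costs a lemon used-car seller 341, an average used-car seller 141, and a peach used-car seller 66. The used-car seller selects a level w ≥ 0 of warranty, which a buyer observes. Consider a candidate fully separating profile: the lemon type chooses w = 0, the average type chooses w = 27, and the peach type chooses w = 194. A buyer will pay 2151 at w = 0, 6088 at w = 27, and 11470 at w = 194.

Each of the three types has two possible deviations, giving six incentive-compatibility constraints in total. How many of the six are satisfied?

4

Lemon (own payoff 2151): to w=27 gives 6088 − 341×27 = -3119 → no gain ✓; to w=194 gives 11470 − 341×194 = -54684 → no gain ✓.
Average (own payoff 6088 − 141×27 = 2281): to w=0 gives 2151 → no gain ✓; to w=194 gives 11470 − 141×194 = -15884 → no gain ✓.
Peach (own payoff 11470 − 66×194 = -1334): to w=0 gives 2151 → profitable ✗; to w=27 gives 6088 − 66×27 = 4306 → profitable ✗.
4 of the 6 constraints hold; not an equilibrium.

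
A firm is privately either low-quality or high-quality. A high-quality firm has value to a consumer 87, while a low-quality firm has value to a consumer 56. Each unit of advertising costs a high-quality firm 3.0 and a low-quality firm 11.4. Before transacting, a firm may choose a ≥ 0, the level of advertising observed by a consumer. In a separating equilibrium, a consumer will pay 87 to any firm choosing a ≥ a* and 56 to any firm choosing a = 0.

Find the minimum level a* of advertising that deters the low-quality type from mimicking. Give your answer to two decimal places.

2.72

A low-quality firm choosing a = 0 receives 56.
Imitating at a* instead would pay 87 at cost 11.4·a*, netting 87 − 11.4·a*.
Indifference: 56 = 87 − 11.4·a*, so a* = (87 − 56) / 11.4 ≈ 2.72.
At a* the low-quality type's incentive constraint just binds; the high-quality type strictly prefers a* since its per-unit cost is lower.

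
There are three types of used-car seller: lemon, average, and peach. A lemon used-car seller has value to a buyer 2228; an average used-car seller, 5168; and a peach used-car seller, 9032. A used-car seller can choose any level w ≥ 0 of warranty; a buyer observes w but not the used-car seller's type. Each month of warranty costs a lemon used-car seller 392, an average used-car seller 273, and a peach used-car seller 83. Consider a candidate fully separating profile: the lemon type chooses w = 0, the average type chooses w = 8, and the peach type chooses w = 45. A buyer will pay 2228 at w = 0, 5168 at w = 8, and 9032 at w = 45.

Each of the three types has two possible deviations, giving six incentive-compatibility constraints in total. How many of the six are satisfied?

Peach (own payoff 9032 − 83×45 = 5297): to w=0 gives 2228 → no gain ✓; to w=8 gives 5168 − 83×8 = 4504 → no gain ✓.
Average (own payoff 5168 − 273×8 = 2984): to w=0 gives 2228 → no gain ✓; to w=45 gives 9032 − 273×45 = -3253 → no gain ✓.
Lemon (own payoff 2228): to w=8 gives 5168 − 392×8 = 2032 → no gain ✓; to w=45 gives 9032 − 392×45 = -8608 → no gain ✓.
6 of the 6 constraints hold; this profile is a separating equilibrium.

6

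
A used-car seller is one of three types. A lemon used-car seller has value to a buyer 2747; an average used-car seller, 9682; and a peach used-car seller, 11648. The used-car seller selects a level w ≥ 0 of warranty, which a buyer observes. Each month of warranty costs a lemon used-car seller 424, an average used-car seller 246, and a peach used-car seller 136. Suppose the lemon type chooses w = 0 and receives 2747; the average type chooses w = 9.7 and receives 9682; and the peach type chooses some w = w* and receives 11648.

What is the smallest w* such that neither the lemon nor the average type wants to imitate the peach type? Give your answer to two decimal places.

20.99

Average type (on-path payoff 9682 − 246×9.7 = 7295.8) won't mimic when 7295.8 ≥ 11648 − 246·w*, i.e. w* ≥ 17.69.
Lemon type (on-path payoff 2747) won't mimic when 2747 ≥ 11648 − 424·w*, i.e. w* ≥ 20.99.
Both must hold, so w* = max(20.99, 17.69) = 20.99. The lemon type's constraint binds.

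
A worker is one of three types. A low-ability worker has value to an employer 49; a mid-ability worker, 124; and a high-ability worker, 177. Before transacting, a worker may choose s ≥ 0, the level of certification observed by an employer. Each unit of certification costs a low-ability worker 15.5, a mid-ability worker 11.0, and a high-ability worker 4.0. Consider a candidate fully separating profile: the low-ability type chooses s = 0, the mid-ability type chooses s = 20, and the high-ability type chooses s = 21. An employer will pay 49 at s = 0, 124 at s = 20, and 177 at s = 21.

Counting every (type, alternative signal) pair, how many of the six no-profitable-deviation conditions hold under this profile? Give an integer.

4

High-ability (own payoff 177 − 4.0×21 = 93): to s=0 gives 49 → no gain ✓; to s=20 gives 124 − 4.0×20 = 44 → no gain ✓.
Mid-ability (own payoff 124 − 11.0×20 = -96): to s=0 gives 49 → profitable ✗; to s=21 gives 177 − 11.0×21 = -54 → profitable ✗.
Low-ability (own payoff 49): to s=20 gives 124 − 15.5×20 = -186 → no gain ✓; to s=21 gives 177 − 15.5×21 = -148.5 → no gain ✓.
4 of the 6 constraints hold; not an equilibrium.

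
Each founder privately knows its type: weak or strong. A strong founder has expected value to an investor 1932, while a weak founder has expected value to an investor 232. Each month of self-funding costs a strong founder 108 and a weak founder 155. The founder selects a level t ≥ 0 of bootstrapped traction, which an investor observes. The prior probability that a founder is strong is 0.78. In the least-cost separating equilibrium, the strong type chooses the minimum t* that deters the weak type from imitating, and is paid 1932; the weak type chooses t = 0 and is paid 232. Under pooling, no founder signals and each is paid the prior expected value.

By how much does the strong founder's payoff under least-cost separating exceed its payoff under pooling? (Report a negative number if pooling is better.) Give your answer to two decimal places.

Least-cost separating signal: t* solves 232 = 1932 − 155·t*, so t* = (1932 − 232)/155 ≈ 10.9677.
Strong type's separating payoff: 1932 − 108 × t* = 1932 − 108 × (1932 − 232)/155 = 1932 − 183600/155 ≈ 747.4839.
Pooling payoff: 0.78 × 1932 + 0.22 × 232 = 1558.
Difference: 747.4839 − 1558 = -810.5161, i.e. -810.52 to two decimal places.
The strong type would prefer the pooling outcome.

-810.52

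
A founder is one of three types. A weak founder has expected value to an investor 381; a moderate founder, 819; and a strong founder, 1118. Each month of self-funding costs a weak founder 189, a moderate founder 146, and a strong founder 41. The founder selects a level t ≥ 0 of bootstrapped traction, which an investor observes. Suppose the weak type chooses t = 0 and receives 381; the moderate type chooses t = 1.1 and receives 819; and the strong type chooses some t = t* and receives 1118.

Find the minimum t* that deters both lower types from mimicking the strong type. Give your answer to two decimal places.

3.90

Weak type (on-path payoff 381) won't mimic when 381 ≥ 1118 − 189·t*, i.e. t* ≥ 3.90.
Moderate type (on-path payoff 819 − 146×1.1 = 658.4) won't mimic when 658.4 ≥ 1118 − 146·t*, i.e. t* ≥ 3.15.
Both must hold, so t* = max(3.90, 3.15) = 3.90. The weak type's constraint binds.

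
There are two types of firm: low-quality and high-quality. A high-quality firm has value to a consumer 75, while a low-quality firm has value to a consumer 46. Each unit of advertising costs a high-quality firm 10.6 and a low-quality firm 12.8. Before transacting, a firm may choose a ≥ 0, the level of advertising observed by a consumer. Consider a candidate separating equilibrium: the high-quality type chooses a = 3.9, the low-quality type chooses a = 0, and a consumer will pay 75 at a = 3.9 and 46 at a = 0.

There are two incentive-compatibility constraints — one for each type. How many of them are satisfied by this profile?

Low-quality type: stay at 0 → 46; mimic → 75 − 12.8 × 3.9 = 25.08. IC holds (46 ≥ 25.08).
High-quality type: signal → 75 − 10.6 × 3.9 = 33.66; deviate to 0 → 46. IC fails (33.66 < 46).
1 of 2 constraints hold, so this profile is not an equilibrium.

1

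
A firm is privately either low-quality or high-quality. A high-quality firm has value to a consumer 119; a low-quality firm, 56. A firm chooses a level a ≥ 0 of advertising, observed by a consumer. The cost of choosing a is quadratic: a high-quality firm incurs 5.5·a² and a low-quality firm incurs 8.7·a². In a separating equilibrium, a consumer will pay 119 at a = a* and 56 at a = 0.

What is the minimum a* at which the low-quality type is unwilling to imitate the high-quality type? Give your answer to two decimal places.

2.69

The low-quality type at a = 0 receives 56; imitating at a* yields 119 − 8.7·a*².
Indifference: 56 = 119 − 8.7·a*², so a*² = (119 − 56) / 8.7 ≈ 7.2414.
a* = √7.2414 ≈ 2.69.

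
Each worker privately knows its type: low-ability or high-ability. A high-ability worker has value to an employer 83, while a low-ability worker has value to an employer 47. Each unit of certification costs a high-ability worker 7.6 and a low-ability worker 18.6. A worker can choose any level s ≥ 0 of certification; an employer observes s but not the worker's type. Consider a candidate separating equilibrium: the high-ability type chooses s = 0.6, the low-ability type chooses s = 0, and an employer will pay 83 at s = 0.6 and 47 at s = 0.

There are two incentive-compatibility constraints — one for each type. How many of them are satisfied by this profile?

1

High-ability type: signal → 83 − 7.6 × 0.6 = 78.44; deviate to 0 → 47. IC holds (78.44 ≥ 47).
Low-ability type: stay at 0 → 47; mimic → 83 − 18.6 × 0.6 = 71.84. IC fails (47 < 71.84).
1 of 2 constraints hold, so this profile is not an equilibrium.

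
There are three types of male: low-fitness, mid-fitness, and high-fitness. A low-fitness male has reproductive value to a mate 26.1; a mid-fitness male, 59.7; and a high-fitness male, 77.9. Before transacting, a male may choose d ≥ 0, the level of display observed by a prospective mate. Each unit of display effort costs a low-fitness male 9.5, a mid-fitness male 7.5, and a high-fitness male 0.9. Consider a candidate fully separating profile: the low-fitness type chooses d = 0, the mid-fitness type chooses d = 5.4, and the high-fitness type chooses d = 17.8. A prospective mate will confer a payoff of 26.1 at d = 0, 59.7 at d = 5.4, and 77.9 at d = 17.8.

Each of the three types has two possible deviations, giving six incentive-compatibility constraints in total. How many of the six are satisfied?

Low-fitness (own payoff 26.1): to d=5.4 gives 59.7 − 9.5×5.4 = 8.4 → no gain ✓; to d=17.8 gives 77.9 − 9.5×17.8 = -91.2 → no gain ✓.
Mid-fitness (own payoff 59.7 − 7.5×5.4 = 19.2): to d=0 gives 26.1 → profitable ✗; to d=17.8 gives 77.9 − 7.5×17.8 = -55.6 → no gain ✓.
High-fitness (own payoff 77.9 − 0.9×17.8 = 61.88): to d=0 gives 26.1 → no gain ✓; to d=5.4 gives 59.7 − 0.9×5.4 = 54.84 → no gain ✓.
5 of the 6 constraints hold; not an equilibrium.

5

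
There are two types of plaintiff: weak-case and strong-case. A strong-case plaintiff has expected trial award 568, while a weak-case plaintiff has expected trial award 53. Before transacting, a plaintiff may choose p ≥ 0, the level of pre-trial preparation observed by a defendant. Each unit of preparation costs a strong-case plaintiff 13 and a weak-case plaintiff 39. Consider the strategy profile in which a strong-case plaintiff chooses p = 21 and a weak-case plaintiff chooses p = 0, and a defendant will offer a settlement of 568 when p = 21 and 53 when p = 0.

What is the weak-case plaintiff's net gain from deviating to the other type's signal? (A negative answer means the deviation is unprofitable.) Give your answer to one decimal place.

Playing p = 0 the weak-case plaintiff receives 53.
Deviating to p = 21 brings payment 568 at cost 39 × 21 = 819, netting -251.
Gain from deviating: -251 − 53 = -304.0.
The gain is negative, so the weak-case type's incentive-compatibility constraint is satisfied.

-304.0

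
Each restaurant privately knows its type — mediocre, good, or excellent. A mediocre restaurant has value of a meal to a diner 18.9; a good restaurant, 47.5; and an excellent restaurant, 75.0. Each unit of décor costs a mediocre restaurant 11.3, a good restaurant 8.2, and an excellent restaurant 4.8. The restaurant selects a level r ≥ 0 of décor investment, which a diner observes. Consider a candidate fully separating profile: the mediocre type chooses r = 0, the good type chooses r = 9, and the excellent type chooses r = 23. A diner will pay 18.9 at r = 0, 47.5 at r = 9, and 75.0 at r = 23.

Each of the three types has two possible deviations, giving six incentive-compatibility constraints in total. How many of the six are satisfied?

Good (own payoff 47.5 − 8.2×9 = -26.3): to r=0 gives 18.9 → profitable ✗; to r=23 gives 75.0 − 8.2×23 = -113.6 → no gain ✓.
Excellent (own payoff 75.0 − 4.8×23 = -35.4): to r=0 gives 18.9 → profitable ✗; to r=9 gives 47.5 − 4.8×9 = 4.3 → profitable ✗.
Mediocre (own payoff 18.9): to r=9 gives 47.5 − 11.3×9 = -54.2 → no gain ✓; to r=23 gives 75.0 − 11.3×23 = -184.9 → no gain ✓.
3 of the 6 constraints hold; not an equilibrium.

3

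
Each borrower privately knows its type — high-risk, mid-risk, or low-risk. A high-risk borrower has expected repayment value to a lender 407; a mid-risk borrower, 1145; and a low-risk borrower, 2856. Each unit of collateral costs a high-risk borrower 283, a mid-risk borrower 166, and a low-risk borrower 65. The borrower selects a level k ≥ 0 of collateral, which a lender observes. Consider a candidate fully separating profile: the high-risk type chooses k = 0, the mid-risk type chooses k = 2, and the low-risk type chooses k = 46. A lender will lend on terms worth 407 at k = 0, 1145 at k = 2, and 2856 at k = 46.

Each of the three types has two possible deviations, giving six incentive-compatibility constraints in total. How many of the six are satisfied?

3

Low-risk (own payoff 2856 − 65×46 = -134): to k=0 gives 407 → profitable ✗; to k=2 gives 1145 − 65×2 = 1015 → profitable ✗.
Mid-risk (own payoff 1145 − 166×2 = 813): to k=0 gives 407 → no gain ✓; to k=46 gives 2856 − 166×46 = -4780 → no gain ✓.
High-risk (own payoff 407): to k=2 gives 1145 − 283×2 = 579 → profitable ✗; to k=46 gives 2856 − 283×46 = -10162 → no gain ✓.
3 of the 6 constraints hold; not an equilibrium.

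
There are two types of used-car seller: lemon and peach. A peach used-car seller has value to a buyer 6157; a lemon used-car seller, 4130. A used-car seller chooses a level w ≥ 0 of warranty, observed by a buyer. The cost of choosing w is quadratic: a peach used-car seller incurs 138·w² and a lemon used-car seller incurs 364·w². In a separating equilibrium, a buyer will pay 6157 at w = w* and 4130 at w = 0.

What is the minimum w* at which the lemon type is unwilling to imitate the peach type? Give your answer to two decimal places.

The lemon type at w = 0 receives 4130; imitating at w* yields 6157 − 364·w*².
Indifference: 4130 = 6157 − 364·w*², so w*² = (6157 − 4130) / 364 ≈ 5.5687.
w* = √5.5687 ≈ 2.36.

2.36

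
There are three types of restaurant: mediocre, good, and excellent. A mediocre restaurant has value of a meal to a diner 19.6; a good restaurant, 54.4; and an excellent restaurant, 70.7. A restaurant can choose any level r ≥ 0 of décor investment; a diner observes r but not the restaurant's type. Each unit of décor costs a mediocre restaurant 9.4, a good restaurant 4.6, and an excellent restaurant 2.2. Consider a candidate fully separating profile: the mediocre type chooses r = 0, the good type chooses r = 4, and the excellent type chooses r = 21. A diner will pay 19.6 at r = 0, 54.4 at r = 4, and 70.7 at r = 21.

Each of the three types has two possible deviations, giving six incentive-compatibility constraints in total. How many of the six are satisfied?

Excellent (own payoff 70.7 − 2.2×21 = 24.5): to r=0 gives 19.6 → no gain ✓; to r=4 gives 54.4 − 2.2×4 = 45.6 → profitable ✗.
Mediocre (own payoff 19.6): to r=4 gives 54.4 − 9.4×4 = 16.8 → no gain ✓; to r=21 gives 70.7 − 9.4×21 = -126.7 → no gain ✓.
Good (own payoff 54.4 − 4.6×4 = 36): to r=0 gives 19.6 → no gain ✓; to r=21 gives 70.7 − 4.6×21 = -25.9 → no gain ✓.
5 of the 6 constraints hold; not an equilibrium.

5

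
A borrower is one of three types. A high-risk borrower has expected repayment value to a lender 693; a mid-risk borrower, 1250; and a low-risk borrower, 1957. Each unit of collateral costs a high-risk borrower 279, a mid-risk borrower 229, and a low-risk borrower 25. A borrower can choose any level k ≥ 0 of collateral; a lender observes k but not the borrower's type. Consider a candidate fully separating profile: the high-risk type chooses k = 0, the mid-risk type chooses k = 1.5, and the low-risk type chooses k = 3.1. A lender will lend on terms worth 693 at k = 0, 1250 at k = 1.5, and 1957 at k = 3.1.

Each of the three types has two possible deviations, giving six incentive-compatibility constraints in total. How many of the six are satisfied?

High-risk (own payoff 693): to k=1.5 gives 1250 − 279×1.5 = 831.5 → profitable ✗; to k=3.1 gives 1957 − 279×3.1 = 1092.1 → profitable ✗.
Low-risk (own payoff 1957 − 25×3.1 = 1879.5): to k=0 gives 693 → no gain ✓; to k=1.5 gives 1250 − 25×1.5 = 1212.5 → no gain ✓.
Mid-risk (own payoff 1250 − 229×1.5 = 906.5): to k=0 gives 693 → no gain ✓; to k=3.1 gives 1957 − 229×3.1 = 1247.1 → profitable ✗.
3 of the 6 constraints hold; not an equilibrium.

3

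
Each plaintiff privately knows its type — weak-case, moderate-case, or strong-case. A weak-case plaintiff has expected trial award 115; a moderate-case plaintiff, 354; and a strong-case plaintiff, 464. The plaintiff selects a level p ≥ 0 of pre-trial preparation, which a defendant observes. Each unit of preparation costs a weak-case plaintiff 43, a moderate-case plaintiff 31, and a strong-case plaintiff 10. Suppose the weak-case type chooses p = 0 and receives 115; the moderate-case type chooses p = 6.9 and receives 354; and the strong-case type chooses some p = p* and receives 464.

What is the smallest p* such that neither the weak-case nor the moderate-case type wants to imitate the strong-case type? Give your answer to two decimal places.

Moderate-case type (on-path payoff 354 − 31×6.9 = 140.1) won't mimic when 140.1 ≥ 464 − 31·p*, i.e. p* ≥ 10.45.
Weak-case type (on-path payoff 115) won't mimic when 115 ≥ 464 − 43·p*, i.e. p* ≥ 8.12.
Both must hold, so p* = max(8.12, 10.45) = 10.45. The moderate-case type's constraint binds.

10.45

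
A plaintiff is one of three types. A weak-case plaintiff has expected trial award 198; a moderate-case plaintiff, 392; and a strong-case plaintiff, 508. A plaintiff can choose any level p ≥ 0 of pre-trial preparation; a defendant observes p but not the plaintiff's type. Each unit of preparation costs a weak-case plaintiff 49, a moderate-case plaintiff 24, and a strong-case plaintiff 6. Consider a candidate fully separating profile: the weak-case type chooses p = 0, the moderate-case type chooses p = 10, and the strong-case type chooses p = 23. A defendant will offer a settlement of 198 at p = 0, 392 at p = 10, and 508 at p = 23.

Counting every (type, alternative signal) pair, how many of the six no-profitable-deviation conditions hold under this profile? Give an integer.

5

Weak-case (own payoff 198): to p=10 gives 392 − 49×10 = -98 → no gain ✓; to p=23 gives 508 − 49×23 = -619 → no gain ✓.
Strong-case (own payoff 508 − 6×23 = 370): to p=0 gives 198 → no gain ✓; to p=10 gives 392 − 6×10 = 332 → no gain ✓.
Moderate-case (own payoff 392 − 24×10 = 152): to p=0 gives 198 → profitable ✗; to p=23 gives 508 − 24×23 = -44 → no gain ✓.
5 of the 6 constraints hold; not an equilibrium.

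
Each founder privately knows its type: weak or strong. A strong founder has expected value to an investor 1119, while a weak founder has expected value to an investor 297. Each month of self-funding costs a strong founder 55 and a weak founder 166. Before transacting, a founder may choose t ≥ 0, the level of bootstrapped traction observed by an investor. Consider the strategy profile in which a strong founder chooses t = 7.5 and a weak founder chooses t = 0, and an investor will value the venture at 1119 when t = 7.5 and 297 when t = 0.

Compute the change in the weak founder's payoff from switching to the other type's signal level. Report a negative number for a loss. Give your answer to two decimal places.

Playing t = 0 the weak founder receives 297.
Deviating to t = 7.5 brings payment 1119 at cost 166 × 7.5 = 1245, netting -126.
Gain from deviating: -126 − 297 = -423.00.
The gain is negative, so the weak type's incentive-compatibility constraint is satisfied.

-423.00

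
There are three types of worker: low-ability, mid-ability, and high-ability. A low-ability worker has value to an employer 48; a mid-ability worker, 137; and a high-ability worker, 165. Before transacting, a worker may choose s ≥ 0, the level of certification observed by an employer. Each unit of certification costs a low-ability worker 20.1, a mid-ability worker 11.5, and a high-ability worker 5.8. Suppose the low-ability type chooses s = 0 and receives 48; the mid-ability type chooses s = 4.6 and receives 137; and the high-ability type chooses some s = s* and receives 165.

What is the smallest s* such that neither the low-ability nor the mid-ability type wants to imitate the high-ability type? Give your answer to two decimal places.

7.03

Low-ability type (on-path payoff 48) won't mimic when 48 ≥ 165 − 20.1·s*, i.e. s* ≥ 5.82.
Mid-ability type (on-path payoff 137 − 11.5×4.6 = 84.1) won't mimic when 84.1 ≥ 165 − 11.5·s*, i.e. s* ≥ 7.03.
Both must hold, so s* = max(5.82, 7.03) = 7.03. The mid-ability type's constraint binds.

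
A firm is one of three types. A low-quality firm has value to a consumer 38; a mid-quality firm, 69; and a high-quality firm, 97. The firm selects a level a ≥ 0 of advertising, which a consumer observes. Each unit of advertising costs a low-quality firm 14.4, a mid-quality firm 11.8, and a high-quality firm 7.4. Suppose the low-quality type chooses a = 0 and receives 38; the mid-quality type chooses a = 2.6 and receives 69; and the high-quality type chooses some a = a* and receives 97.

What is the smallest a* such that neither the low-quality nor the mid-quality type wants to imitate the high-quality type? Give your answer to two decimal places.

4.97

Low-quality type (on-path payoff 38) won't mimic when 38 ≥ 97 − 14.4·a*, i.e. a* ≥ 4.10.
Mid-quality type (on-path payoff 69 − 11.8×2.6 = 38.32) won't mimic when 38.32 ≥ 97 − 11.8·a*, i.e. a* ≥ 4.97.
Both must hold, so a* = max(4.10, 4.97) = 4.97. The mid-quality type's constraint binds.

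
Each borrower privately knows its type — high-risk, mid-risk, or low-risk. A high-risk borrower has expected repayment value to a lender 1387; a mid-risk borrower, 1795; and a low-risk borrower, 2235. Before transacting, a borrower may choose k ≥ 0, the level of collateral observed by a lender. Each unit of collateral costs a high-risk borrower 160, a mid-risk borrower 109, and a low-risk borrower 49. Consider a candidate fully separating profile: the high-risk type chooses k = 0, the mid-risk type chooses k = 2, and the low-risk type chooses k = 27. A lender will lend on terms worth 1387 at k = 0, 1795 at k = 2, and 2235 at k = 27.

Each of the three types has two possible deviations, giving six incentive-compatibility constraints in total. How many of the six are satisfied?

Low-risk (own payoff 2235 − 49×27 = 912): to k=0 gives 1387 → profitable ✗; to k=2 gives 1795 − 49×2 = 1697 → profitable ✗.
High-risk (own payoff 1387): to k=2 gives 1795 − 160×2 = 1475 → profitable ✗; to k=27 gives 2235 − 160×27 = -2085 → no gain ✓.
Mid-risk (own payoff 1795 − 109×2 = 1577): to k=0 gives 1387 → no gain ✓; to k=27 gives 2235 − 109×27 = -708 → no gain ✓.
3 of the 6 constraints hold; not an equilibrium.

3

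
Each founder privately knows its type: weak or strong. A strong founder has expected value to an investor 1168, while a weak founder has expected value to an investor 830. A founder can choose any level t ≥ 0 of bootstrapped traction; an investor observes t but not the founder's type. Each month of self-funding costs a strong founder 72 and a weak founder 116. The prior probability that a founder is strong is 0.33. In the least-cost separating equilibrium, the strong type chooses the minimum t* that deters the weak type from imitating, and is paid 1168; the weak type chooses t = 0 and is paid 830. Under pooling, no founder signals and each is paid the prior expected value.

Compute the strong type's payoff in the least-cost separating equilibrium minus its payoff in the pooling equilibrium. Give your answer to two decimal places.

Least-cost separating signal: t* solves 830 = 1168 − 116·t*, so t* = (1168 − 830)/116 ≈ 2.9138.
Strong type's separating payoff: 1168 − 72 × t* = 1168 − 72 × (1168 − 830)/116 = 1168 − 24336/116 ≈ 958.2069.
Pooling payoff: 0.33 × 1168 + 0.67 × 830 = 941.54.
Difference: 958.2069 − 941.54 = 16.6669, i.e. 16.67 to two decimal places.
The strong type prefers to separate.

16.67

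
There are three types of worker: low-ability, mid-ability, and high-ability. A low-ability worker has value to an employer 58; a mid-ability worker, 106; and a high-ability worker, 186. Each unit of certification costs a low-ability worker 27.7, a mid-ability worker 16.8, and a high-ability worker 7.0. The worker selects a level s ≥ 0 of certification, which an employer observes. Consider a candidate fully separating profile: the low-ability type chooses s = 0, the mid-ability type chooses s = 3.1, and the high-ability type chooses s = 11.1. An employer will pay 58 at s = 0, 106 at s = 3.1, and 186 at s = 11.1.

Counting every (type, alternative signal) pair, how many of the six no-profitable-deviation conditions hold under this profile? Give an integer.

High-ability (own payoff 186 − 7.0×11.1 = 108.3): to s=0 gives 58 → no gain ✓; to s=3.1 gives 106 − 7.0×3.1 = 84.3 → no gain ✓.
Low-ability (own payoff 58): to s=3.1 gives 106 − 27.7×3.1 = 20.13 → no gain ✓; to s=11.1 gives 186 − 27.7×11.1 = -121.47 → no gain ✓.
Mid-ability (own payoff 106 − 16.8×3.1 = 53.92): to s=0 gives 58 → profitable ✗; to s=11.1 gives 186 − 16.8×11.1 = -0.48 → no gain ✓.
5 of the 6 constraints hold; not an equilibrium.

5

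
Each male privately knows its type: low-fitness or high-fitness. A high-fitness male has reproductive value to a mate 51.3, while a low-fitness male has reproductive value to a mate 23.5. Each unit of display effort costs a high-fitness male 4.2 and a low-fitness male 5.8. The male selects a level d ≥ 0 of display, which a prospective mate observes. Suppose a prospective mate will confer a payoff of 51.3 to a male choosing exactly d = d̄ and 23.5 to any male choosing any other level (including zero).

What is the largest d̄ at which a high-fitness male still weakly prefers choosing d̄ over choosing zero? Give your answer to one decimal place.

6.6

Choosing d̄ yields the high-fitness type 51.3 − 4.2·d̄; choosing zero yields 23.5.
The high-fitness type is indifferent at 51.3 − 4.2·d̄ = 23.5, i.e. d̄ = (51.3 − 23.5) / 4.2 ≈ 6.6.
For any d̄ above 6.6 the high-fitness type would rather pool at zero, so separation collapses.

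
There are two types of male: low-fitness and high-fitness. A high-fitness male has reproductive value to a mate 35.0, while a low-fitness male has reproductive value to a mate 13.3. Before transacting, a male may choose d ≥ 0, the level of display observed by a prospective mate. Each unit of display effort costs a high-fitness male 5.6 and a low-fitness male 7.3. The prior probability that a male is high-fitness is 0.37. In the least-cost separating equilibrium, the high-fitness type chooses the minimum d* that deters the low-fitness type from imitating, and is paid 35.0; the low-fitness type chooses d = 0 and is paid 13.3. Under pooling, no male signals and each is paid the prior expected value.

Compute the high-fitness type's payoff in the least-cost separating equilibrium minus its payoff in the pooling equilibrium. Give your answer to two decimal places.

-2.98

Least-cost separating signal: d* solves 13.3 = 35.0 − 7.3·d*, so d* = (35.0 − 13.3)/7.3 ≈ 2.9726.
High-fitness type's separating payoff: 35.0 − 5.6 × d* = 35.0 − 5.6 × (35.0 − 13.3)/7.3 = 35.0 − 121.52/7.3 ≈ 18.3534.
Pooling payoff: 0.37 × 35.0 + 0.63 × 13.3 = 21.329.
Difference: 18.3534 − 21.329 = -2.9756, i.e. -2.98 to two decimal places.
The high-fitness type would prefer the pooling outcome.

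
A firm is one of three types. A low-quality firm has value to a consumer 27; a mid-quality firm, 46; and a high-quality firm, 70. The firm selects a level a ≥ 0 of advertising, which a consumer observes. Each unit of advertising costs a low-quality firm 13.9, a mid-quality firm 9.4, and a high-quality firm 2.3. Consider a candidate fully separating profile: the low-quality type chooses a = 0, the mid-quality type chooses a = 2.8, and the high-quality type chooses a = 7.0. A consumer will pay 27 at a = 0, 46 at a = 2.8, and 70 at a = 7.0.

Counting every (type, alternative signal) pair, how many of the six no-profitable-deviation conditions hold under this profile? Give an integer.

Low-quality (own payoff 27): to a=2.8 gives 46 − 13.9×2.8 = 7.08 → no gain ✓; to a=7.0 gives 70 − 13.9×7.0 = -27.3 → no gain ✓.
Mid-quality (own payoff 46 − 9.4×2.8 = 19.68): to a=0 gives 27 → profitable ✗; to a=7.0 gives 70 − 9.4×7.0 = 4.2 → no gain ✓.
High-quality (own payoff 70 − 2.3×7.0 = 53.9): to a=0 gives 27 → no gain ✓; to a=2.8 gives 46 − 2.3×2.8 = 39.56 → no gain ✓.
5 of the 6 constraints hold; not an equilibrium.

5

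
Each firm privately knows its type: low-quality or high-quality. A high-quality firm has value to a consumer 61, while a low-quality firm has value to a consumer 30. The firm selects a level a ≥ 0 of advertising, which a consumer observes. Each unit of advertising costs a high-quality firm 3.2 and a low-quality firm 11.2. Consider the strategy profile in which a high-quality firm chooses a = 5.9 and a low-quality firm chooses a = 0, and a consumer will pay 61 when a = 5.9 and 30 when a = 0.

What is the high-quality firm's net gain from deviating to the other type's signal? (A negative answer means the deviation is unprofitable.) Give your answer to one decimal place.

-12.1

Playing a = 5.9 the high-quality firm receives 61 − 3.2 × 5.9 = 42.12.
Deviating to a = 0 yields 30 instead.
Gain from deviating: 30 − 42.12 = -12.12, i.e. -12.1 to one decimal place.
The gain is negative, so the high-quality type's incentive-compatibility constraint is satisfied.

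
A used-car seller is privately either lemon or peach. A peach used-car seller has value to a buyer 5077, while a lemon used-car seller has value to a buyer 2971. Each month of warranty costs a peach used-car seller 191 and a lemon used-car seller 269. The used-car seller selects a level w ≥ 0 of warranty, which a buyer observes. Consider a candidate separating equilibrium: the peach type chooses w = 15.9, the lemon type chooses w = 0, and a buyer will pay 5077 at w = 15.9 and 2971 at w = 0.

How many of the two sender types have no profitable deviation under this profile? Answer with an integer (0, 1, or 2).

1

Peach type: signal → 5077 − 191 × 15.9 = 2040.1; deviate to 0 → 2971. IC fails (2040.1 < 2971).
Lemon type: stay at 0 → 2971; mimic → 5077 − 269 × 15.9 = 799.9. IC holds (2971 ≥ 799.9).
1 of 2 constraints hold, so this profile is not an equilibrium.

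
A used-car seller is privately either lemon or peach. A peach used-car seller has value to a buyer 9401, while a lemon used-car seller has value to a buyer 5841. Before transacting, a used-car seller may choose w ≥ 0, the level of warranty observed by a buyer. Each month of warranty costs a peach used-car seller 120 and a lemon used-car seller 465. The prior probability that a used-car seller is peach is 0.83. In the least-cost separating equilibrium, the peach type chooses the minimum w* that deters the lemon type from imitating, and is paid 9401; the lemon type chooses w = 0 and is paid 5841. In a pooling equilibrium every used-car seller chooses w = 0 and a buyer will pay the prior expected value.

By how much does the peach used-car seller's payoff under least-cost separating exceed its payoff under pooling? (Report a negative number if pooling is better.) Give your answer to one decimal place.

Least-cost separating signal: w* solves 5841 = 9401 − 465·w*, so w* = (9401 − 5841)/465 ≈ 7.6559.
Peach type's separating payoff: 9401 − 120 × w* = 9401 − 120 × (9401 − 5841)/465 = 9401 − 427200/465 ≈ 8482.290.
Pooling payoff: 0.83 × 9401 + 0.17 × 5841 = 8795.8.
Difference: 8482.290 − 8795.8 = -313.51, i.e. -313.5 to one decimal place.
The peach type would prefer the pooling outcome.

-313.5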